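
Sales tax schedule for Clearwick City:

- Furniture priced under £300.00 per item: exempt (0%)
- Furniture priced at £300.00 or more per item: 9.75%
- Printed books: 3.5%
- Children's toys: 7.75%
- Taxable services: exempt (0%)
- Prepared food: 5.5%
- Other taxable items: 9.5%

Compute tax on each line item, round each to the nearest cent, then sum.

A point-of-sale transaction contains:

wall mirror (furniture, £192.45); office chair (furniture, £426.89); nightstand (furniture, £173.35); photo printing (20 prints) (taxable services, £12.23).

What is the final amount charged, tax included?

£846.54

Wall mirror £192.45: furniture, under £300.00 → 0% → £0.00
Office chair £426.89: furniture, £300.00 or more → 9.75% → £41.62
Nightstand £173.35: furniture, under £300.00 → 0% → £0.00
Photo printing (20 prints) £12.23: taxable services → 0% → £0.00
Subtotal = £804.92; tax = £41.62; total due = £846.54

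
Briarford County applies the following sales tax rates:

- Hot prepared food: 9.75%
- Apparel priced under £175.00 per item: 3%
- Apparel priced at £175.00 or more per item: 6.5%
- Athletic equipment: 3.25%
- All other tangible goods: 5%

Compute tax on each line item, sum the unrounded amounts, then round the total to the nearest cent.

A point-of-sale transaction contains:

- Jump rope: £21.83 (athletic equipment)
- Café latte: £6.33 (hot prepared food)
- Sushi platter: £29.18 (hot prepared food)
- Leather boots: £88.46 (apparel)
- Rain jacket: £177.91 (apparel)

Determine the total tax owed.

Jump rope £21.83: athletic equipment → 3.25% → £0.709475
Café latte £6.33: hot prepared food → 9.75% → £0.617175
Sushi platter £29.18: hot prepared food → 9.75% → £2.84505
Leather boots £88.46: apparel, under £175.00 → 3% → £2.6538
Rain jacket £177.91: apparel, £175.00 or more → 6.5% → £11.56415
Unrounded tax sum = £18.38965 → £18.39

£18.39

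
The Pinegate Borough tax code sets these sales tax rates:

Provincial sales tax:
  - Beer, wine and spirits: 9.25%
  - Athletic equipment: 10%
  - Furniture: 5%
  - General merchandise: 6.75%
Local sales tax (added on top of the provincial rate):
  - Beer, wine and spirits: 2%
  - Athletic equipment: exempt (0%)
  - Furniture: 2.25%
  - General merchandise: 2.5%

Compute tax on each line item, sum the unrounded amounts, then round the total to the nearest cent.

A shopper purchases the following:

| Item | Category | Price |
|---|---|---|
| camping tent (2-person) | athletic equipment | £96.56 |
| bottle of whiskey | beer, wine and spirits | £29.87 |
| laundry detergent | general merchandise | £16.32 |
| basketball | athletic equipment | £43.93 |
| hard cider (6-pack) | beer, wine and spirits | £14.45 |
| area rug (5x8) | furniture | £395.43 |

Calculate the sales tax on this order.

Camping tent (2-person) £96.56: athletic equipment → 10% + 0% local = 10% → £9.656
Bottle of whiskey £29.87: beer, wine and spirits → 9.25% + 2% local = 11.25% → £3.360375
Laundry detergent £16.32: general merchandise → 6.75% + 2.5% local = 9.25% → £1.5096
Basketball £43.93: athletic equipment → 10% + 0% local = 10% → £4.393
Hard cider (6-pack) £14.45: beer, wine and spirits → 9.25% + 2% local = 11.25% → £1.625625
Area rug (5x8) £395.43: furniture → 5% + 2.25% local = 7.25% → £28.668675
Unrounded tax sum = £49.213275 → £49.21

£49.21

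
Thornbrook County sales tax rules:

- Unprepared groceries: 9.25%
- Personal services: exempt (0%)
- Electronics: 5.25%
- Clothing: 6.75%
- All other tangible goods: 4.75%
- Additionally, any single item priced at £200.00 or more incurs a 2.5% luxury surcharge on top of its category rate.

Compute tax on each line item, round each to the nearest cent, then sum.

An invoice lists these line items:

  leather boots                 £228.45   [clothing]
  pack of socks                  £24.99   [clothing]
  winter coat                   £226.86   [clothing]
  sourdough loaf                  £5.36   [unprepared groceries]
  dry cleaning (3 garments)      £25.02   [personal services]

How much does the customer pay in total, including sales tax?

Leather boots £228.45: clothing → 6.75% + 2.5% surcharge = 9.25% → £21.13
Pack of socks £24.99: clothing → 6.75% → £1.69
Winter coat £226.86: clothing → 6.75% + 2.5% surcharge = 9.25% → £20.98
Sourdough loaf £5.36: unprepared groceries → 9.25% → £0.50
Dry cleaning (3 garments) £25.02: personal services → 0% → £0.00
Subtotal = £510.68; tax = £44.30; total due = £554.98

£554.98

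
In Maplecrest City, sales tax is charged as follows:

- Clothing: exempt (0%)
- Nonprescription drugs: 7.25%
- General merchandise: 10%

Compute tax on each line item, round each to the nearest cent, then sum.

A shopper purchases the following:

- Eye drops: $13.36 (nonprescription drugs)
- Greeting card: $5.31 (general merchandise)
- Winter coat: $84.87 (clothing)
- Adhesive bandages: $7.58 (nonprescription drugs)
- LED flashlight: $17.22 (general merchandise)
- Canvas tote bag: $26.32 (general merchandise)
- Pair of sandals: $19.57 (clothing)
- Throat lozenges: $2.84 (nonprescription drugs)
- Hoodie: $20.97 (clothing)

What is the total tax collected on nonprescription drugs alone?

Eye drops $13.36: nonprescription drugs → 7.25% → $0.97
Adhesive bandages $7.58: nonprescription drugs → 7.25% → $0.55
Throat lozenges $2.84: nonprescription drugs → 7.25% → $0.21
Tax on nonprescription drugs = $0.97 + $0.55 + $0.21 = $1.73

$1.73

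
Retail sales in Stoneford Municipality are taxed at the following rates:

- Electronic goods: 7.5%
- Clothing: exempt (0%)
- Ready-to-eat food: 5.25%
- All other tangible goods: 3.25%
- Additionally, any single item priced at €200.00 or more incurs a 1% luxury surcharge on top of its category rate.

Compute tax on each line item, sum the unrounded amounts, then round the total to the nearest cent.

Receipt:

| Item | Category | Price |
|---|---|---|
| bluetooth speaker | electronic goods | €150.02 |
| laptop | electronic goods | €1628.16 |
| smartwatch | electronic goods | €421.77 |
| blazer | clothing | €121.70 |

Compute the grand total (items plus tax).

Bluetooth speaker €150.02: electronic goods → 7.5% → €11.2515
Laptop €1628.16: electronic goods → 7.5% + 1% surcharge = 8.5% → €138.3936
Smartwatch €421.77: electronic goods → 7.5% + 1% surcharge = 8.5% → €35.85045
Blazer €121.70: clothing → 0% → €0.00
Subtotal = €2321.65; unrounded tax = €185.49555 → €185.50; total due = €2507.15

€2507.15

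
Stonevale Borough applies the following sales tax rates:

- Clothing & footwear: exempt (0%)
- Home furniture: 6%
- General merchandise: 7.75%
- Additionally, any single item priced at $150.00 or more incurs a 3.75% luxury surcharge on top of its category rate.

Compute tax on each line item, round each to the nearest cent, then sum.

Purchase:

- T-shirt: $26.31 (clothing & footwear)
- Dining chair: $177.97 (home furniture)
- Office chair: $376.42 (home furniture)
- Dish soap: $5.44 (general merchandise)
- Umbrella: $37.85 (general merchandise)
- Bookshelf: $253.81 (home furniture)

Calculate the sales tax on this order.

$82.15

T-shirt $26.31: clothing & footwear → 0% → $0.00
Dining chair $177.97: home furniture → 6% + 3.75% surcharge = 9.75% → $17.35
Office chair $376.42: home furniture → 6% + 3.75% surcharge = 9.75% → $36.70
Dish soap $5.44: general merchandise → 7.75% → $0.42
Umbrella $37.85: general merchandise → 7.75% → $2.93
Bookshelf $253.81: home furniture → 6% + 3.75% surcharge = 9.75% → $24.75
Total tax = $17.35 + $36.70 + $0.42 + $2.93 + $24.75 = $82.15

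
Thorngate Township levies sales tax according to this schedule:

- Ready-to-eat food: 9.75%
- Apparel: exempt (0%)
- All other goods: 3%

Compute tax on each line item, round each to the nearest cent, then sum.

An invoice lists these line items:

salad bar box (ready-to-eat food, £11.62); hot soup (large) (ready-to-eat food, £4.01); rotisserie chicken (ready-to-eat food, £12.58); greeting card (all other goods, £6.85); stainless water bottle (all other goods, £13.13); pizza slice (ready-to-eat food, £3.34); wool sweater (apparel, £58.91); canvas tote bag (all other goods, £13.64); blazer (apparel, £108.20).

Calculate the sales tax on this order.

£4.09

Salad bar box £11.62: ready-to-eat food → 9.75% → £1.13
Hot soup (large) £4.01: ready-to-eat food → 9.75% → £0.39
Rotisserie chicken £12.58: ready-to-eat food → 9.75% → £1.23
Greeting card £6.85: all other goods → 3% → £0.21
Stainless water bottle £13.13: all other goods → 3% → £0.39
Pizza slice £3.34: ready-to-eat food → 9.75% → £0.33
Wool sweater £58.91: apparel → 0% → £0.00
Canvas tote bag £13.64: all other goods → 3% → £0.41
Blazer £108.20: apparel → 0% → £0.00
Total tax = £1.13 + £0.39 + £1.23 + £0.21 + £0.39 + £0.33 + £0.41 = £4.09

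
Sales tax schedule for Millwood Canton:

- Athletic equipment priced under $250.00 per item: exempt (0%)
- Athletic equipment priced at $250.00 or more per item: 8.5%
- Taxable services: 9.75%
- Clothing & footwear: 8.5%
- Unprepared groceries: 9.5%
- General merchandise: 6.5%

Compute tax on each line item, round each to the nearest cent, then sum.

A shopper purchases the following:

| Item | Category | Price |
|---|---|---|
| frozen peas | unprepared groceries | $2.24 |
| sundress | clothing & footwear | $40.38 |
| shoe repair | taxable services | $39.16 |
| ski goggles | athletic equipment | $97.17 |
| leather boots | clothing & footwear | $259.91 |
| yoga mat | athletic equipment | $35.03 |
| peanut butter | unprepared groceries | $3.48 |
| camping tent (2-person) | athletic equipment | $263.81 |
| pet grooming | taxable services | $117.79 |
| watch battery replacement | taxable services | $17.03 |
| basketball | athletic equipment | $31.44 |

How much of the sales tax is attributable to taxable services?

Shoe repair $39.16: taxable services → 9.75% → $3.82
Pet grooming $117.79: taxable services → 9.75% → $11.48
Watch battery replacement $17.03: taxable services → 9.75% → $1.66
Tax on taxable services = $3.82 + $11.48 + $1.66 = $16.96

$16.96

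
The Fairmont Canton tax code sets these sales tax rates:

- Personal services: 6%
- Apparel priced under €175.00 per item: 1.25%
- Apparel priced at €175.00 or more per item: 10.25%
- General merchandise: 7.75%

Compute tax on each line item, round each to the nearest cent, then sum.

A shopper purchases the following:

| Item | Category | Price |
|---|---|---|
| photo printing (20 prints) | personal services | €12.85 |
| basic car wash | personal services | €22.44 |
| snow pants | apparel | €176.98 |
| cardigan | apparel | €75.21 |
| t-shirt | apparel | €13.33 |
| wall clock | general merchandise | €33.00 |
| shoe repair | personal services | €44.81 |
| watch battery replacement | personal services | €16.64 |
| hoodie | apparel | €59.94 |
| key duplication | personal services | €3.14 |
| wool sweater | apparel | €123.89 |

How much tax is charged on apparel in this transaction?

€21.55

Snow pants €176.98: apparel, €175.00 or more → 10.25% → €18.14
Cardigan €75.21: apparel, under €175.00 → 1.25% → €0.94
T-shirt €13.33: apparel, under €175.00 → 1.25% → €0.17
Hoodie €59.94: apparel, under €175.00 → 1.25% → €0.75
Wool sweater €123.89: apparel, under €175.00 → 1.25% → €1.55
Tax on apparel = €18.14 + €0.94 + €0.17 + €0.75 + €1.55 = €21.55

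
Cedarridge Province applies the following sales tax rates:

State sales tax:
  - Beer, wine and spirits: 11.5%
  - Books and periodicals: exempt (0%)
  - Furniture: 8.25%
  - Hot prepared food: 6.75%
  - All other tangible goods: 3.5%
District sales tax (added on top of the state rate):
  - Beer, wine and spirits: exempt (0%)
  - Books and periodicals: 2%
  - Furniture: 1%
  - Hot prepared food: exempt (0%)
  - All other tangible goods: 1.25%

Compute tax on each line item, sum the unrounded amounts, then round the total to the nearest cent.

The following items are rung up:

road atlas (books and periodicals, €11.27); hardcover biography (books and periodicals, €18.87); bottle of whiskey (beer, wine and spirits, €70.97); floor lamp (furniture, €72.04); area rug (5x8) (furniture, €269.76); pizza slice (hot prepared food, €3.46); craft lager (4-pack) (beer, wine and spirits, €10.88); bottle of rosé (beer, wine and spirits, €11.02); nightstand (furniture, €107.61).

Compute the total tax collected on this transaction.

Road atlas €11.27: books and periodicals → 0% + 2% district = 2% → €0.2254
Hardcover biography €18.87: books and periodicals → 0% + 2% district = 2% → €0.3774
Bottle of whiskey €70.97: beer, wine and spirits → 11.5% + 0% district = 11.5% → €8.16155
Floor lamp €72.04: furniture → 8.25% + 1% district = 9.25% → €6.6637
Area rug (5x8) €269.76: furniture → 8.25% + 1% district = 9.25% → €24.9528
Pizza slice €3.46: hot prepared food → 6.75% + 0% district = 6.75% → €0.23355
Craft lager (4-pack) €10.88: beer, wine and spirits → 11.5% + 0% district = 11.5% → €1.2512
Bottle of rosé €11.02: beer, wine and spirits → 11.5% + 0% district = 11.5% → €1.2673
Nightstand €107.61: furniture → 8.25% + 1% district = 9.25% → €9.953925
Unrounded tax sum = €53.086825 → €53.09

€53.09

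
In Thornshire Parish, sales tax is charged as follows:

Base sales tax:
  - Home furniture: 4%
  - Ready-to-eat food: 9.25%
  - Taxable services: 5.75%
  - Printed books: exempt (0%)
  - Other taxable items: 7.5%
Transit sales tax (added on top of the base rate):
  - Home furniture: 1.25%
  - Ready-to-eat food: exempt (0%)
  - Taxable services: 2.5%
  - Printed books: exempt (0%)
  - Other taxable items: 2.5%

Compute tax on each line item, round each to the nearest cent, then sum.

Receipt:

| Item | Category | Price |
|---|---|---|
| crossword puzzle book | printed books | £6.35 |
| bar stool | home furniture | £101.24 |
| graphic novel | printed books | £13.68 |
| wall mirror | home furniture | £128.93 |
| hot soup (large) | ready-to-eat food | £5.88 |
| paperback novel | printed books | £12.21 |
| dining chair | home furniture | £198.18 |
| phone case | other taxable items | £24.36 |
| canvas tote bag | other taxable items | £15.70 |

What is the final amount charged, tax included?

£533.57

Crossword puzzle book £6.35: printed books → 0% + 0% transit = 0% → £0.00
Bar stool £101.24: home furniture → 4% + 1.25% transit = 5.25% → £5.32
Graphic novel £13.68: printed books → 0% + 0% transit = 0% → £0.00
Wall mirror £128.93: home furniture → 4% + 1.25% transit = 5.25% → £6.77
Hot soup (large) £5.88: ready-to-eat food → 9.25% + 0% transit = 9.25% → £0.54
Paperback novel £12.21: printed books → 0% + 0% transit = 0% → £0.00
Dining chair £198.18: home furniture → 4% + 1.25% transit = 5.25% → £10.40
Phone case £24.36: other taxable items → 7.5% + 2.5% transit = 10% → £2.44
Canvas tote bag £15.70: other taxable items → 7.5% + 2.5% transit = 10% → £1.57
Subtotal = £506.53; tax = £27.04; total due = £533.57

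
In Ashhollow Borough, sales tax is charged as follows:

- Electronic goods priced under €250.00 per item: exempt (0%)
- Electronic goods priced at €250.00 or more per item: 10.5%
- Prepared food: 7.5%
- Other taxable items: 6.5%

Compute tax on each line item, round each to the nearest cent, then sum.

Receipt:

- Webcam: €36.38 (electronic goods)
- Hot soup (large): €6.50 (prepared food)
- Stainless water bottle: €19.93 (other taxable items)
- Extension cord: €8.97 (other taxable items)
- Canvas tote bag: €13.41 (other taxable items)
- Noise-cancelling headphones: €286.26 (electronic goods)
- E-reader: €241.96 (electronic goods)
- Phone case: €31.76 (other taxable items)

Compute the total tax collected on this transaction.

Webcam €36.38: electronic goods, under €250.00 → 0% → €0.00
Hot soup (large) €6.50: prepared food → 7.5% → €0.49
Stainless water bottle €19.93: other taxable items → 6.5% → €1.30
Extension cord €8.97: other taxable items → 6.5% → €0.58
Canvas tote bag €13.41: other taxable items → 6.5% → €0.87
Noise-cancelling headphones €286.26: electronic goods, €250.00 or more → 10.5% → €30.06
E-reader €241.96: electronic goods, under €250.00 → 0% → €0.00
Phone case €31.76: other taxable items → 6.5% → €2.06
Total tax = €0.49 + €1.30 + €0.58 + €0.87 + €30.06 + €2.06 = €35.36

€35.36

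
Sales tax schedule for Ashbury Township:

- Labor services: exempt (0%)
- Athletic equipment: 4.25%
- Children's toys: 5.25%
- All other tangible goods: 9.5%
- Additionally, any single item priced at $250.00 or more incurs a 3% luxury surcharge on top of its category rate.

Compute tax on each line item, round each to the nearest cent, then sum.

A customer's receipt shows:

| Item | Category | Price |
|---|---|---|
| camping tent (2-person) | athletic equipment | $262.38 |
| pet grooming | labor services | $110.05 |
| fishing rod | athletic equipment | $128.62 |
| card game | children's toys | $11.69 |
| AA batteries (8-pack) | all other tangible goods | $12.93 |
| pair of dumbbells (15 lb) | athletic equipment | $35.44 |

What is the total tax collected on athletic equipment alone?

Camping tent (2-person) $262.38: athletic equipment → 4.25% + 3% surcharge = 7.25% → $19.02
Fishing rod $128.62: athletic equipment → 4.25% → $5.47
Pair of dumbbells (15 lb) $35.44: athletic equipment → 4.25% → $1.51
Tax on athletic equipment = $19.02 + $5.47 + $1.51 = $26.00

$26.00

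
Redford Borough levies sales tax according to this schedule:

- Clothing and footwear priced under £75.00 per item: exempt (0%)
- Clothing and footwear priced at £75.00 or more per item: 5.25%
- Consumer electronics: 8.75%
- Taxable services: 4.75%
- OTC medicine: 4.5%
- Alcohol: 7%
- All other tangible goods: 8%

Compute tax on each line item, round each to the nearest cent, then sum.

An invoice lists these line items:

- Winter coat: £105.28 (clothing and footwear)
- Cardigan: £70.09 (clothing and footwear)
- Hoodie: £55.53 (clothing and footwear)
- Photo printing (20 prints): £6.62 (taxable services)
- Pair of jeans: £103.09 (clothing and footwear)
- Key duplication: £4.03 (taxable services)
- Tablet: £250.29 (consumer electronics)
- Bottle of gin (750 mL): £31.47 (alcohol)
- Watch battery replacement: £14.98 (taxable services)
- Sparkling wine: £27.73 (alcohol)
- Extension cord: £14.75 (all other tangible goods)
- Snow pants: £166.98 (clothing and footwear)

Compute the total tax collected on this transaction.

£48.14

Winter coat £105.28: clothing and footwear, £75.00 or more → 5.25% → £5.53
Cardigan £70.09: clothing and footwear, under £75.00 → 0% → £0.00
Hoodie £55.53: clothing and footwear, under £75.00 → 0% → £0.00
Photo printing (20 prints) £6.62: taxable services → 4.75% → £0.31
Pair of jeans £103.09: clothing and footwear, £75.00 or more → 5.25% → £5.41
Key duplication £4.03: taxable services → 4.75% → £0.19
Tablet £250.29: consumer electronics → 8.75% → £21.90
Bottle of gin (750 mL) £31.47: alcohol → 7% → £2.20
Watch battery replacement £14.98: taxable services → 4.75% → £0.71
Sparkling wine £27.73: alcohol → 7% → £1.94
Extension cord £14.75: all other tangible goods → 8% → £1.18
Snow pants £166.98: clothing and footwear, £75.00 or more → 5.25% → £8.77
Total tax = £5.53 + £0.31 + £5.41 + £0.19 + £21.90 + £2.20 + £0.71 + £1.94 + £1.18 + £8.77 = £48.14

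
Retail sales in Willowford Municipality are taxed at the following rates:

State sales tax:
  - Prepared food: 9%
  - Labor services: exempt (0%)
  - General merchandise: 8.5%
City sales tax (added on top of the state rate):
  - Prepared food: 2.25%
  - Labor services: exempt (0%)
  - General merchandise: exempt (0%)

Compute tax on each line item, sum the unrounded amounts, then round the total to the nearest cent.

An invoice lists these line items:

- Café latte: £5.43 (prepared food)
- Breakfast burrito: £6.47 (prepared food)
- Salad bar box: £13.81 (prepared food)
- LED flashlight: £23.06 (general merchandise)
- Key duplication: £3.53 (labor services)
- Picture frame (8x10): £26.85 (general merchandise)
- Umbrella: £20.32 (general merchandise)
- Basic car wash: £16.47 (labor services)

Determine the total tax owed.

£8.86

Café latte £5.43: prepared food → 9% + 2.25% city = 11.25% → £0.610875
Breakfast burrito £6.47: prepared food → 9% + 2.25% city = 11.25% → £0.727875
Salad bar box £13.81: prepared food → 9% + 2.25% city = 11.25% → £1.553625
LED flashlight £23.06: general merchandise → 8.5% + 0% city = 8.5% → £1.9601
Key duplication £3.53: labor services → 0% + 0% city = 0% → £0.00
Picture frame (8x10) £26.85: general merchandise → 8.5% + 0% city = 8.5% → £2.28225
Umbrella £20.32: general merchandise → 8.5% + 0% city = 8.5% → £1.7272
Basic car wash £16.47: labor services → 0% + 0% city = 0% → £0.00
Unrounded tax sum = £8.861925 → £8.86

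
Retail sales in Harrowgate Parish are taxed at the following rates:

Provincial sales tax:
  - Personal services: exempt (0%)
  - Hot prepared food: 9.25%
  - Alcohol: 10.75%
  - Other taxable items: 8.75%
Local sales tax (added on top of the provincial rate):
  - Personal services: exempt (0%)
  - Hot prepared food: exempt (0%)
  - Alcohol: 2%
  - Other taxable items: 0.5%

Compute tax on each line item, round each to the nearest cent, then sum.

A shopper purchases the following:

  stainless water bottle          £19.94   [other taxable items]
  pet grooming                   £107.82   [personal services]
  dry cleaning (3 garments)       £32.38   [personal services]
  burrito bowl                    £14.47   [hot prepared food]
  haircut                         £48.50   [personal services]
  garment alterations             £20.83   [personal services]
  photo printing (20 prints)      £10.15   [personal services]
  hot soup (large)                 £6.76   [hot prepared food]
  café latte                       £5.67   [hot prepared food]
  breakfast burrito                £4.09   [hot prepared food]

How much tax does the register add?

Stainless water bottle £19.94: other taxable items → 8.75% + 0.5% local = 9.25% → £1.84
Pet grooming £107.82: personal services → 0% + 0% local = 0% → £0.00
Dry cleaning (3 garments) £32.38: personal services → 0% + 0% local = 0% → £0.00
Burrito bowl £14.47: hot prepared food → 9.25% + 0% local = 9.25% → £1.34
Haircut £48.50: personal services → 0% + 0% local = 0% → £0.00
Garment alterations £20.83: personal services → 0% + 0% local = 0% → £0.00
Photo printing (20 prints) £10.15: personal services → 0% + 0% local = 0% → £0.00
Hot soup (large) £6.76: hot prepared food → 9.25% + 0% local = 9.25% → £0.63
Café latte £5.67: hot prepared food → 9.25% + 0% local = 9.25% → £0.52
Breakfast burrito £4.09: hot prepared food → 9.25% + 0% local = 9.25% → £0.38
Total tax = £1.84 + £1.34 + £0.63 + £0.52 + £0.38 = £4.71

£4.71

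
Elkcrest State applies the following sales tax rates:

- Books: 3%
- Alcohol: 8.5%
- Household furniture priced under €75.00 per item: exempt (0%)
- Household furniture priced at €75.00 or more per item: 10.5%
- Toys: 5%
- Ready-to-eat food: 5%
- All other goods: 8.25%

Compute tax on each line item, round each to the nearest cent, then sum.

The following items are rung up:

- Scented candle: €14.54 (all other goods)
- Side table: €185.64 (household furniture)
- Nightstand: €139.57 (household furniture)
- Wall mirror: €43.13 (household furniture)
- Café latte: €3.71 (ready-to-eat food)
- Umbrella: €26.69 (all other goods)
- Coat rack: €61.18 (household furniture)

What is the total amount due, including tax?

€512.19

Scented candle €14.54: all other goods → 8.25% → €1.20
Side table €185.64: household furniture, €75.00 or more → 10.5% → €19.49
Nightstand €139.57: household furniture, €75.00 or more → 10.5% → €14.65
Wall mirror €43.13: household furniture, under €75.00 → 0% → €0.00
Café latte €3.71: ready-to-eat food → 5% → €0.19
Umbrella €26.69: all other goods → 8.25% → €2.20
Coat rack €61.18: household furniture, under €75.00 → 0% → €0.00
Subtotal = €474.46; tax = €37.73; total due = €512.19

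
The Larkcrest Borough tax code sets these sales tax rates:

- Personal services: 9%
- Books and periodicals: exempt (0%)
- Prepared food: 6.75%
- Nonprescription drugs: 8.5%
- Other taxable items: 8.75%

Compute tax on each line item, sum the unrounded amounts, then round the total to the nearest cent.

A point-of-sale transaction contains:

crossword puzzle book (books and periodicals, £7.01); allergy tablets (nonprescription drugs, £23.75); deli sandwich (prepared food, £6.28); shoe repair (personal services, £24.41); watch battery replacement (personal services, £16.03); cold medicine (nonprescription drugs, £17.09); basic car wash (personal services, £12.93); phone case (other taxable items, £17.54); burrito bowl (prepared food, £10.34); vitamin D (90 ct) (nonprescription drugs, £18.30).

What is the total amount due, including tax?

£166.17

Crossword puzzle book £7.01: books and periodicals → 0% → £0.00
Allergy tablets £23.75: nonprescription drugs → 8.5% → £2.01875
Deli sandwich £6.28: prepared food → 6.75% → £0.4239
Shoe repair £24.41: personal services → 9% → £2.1969
Watch battery replacement £16.03: personal services → 9% → £1.4427
Cold medicine £17.09: nonprescription drugs → 8.5% → £1.45265
Basic car wash £12.93: personal services → 9% → £1.1637
Phone case £17.54: other taxable items → 8.75% → £1.53475
Burrito bowl £10.34: prepared food → 6.75% → £0.69795
Vitamin D (90 ct) £18.30: nonprescription drugs → 8.5% → £1.5555
Subtotal = £153.68; unrounded tax = £12.4868 → £12.49; total due = £166.17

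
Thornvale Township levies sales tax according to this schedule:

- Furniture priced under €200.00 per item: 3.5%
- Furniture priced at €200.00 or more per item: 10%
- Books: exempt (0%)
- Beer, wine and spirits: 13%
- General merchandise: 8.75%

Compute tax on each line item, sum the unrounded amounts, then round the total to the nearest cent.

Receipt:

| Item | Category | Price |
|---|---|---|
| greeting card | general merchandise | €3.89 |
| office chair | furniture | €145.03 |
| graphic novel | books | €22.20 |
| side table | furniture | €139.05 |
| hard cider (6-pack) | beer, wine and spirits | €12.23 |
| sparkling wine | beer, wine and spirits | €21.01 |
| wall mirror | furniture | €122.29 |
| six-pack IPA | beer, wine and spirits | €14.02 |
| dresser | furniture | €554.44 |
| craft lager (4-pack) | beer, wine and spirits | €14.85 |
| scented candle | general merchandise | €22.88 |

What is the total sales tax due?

Greeting card €3.89: general merchandise → 8.75% → €0.340375
Office chair €145.03: furniture, under €200.00 → 3.5% → €5.07605
Graphic novel €22.20: books → 0% → €0.00
Side table €139.05: furniture, under €200.00 → 3.5% → €4.86675
Hard cider (6-pack) €12.23: beer, wine and spirits → 13% → €1.5899
Sparkling wine €21.01: beer, wine and spirits → 13% → €2.7313
Wall mirror €122.29: furniture, under €200.00 → 3.5% → €4.28015
Six-pack IPA €14.02: beer, wine and spirits → 13% → €1.8226
Dresser €554.44: furniture, €200.00 or more → 10% → €55.444
Craft lager (4-pack) €14.85: beer, wine and spirits → 13% → €1.9305
Scented candle €22.88: general merchandise → 8.75% → €2.002
Unrounded tax sum = €80.083625 → €80.08

€80.08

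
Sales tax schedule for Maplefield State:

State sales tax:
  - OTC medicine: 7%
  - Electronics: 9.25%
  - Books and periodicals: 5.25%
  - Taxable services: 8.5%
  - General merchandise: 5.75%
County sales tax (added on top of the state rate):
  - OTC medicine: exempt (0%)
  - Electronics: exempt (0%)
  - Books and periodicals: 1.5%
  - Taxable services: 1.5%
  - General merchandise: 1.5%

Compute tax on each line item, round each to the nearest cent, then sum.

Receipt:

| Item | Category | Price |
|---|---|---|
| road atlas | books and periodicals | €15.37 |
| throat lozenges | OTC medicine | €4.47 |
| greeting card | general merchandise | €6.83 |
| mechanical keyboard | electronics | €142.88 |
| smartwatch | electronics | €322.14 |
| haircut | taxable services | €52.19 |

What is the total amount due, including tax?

Road atlas €15.37: books and periodicals → 5.25% + 1.5% county = 6.75% → €1.04
Throat lozenges €4.47: OTC medicine → 7% + 0% county = 7% → €0.31
Greeting card €6.83: general merchandise → 5.75% + 1.5% county = 7.25% → €0.50
Mechanical keyboard €142.88: electronics → 9.25% + 0% county = 9.25% → €13.22
Smartwatch €322.14: electronics → 9.25% + 0% county = 9.25% → €29.80
Haircut €52.19: taxable services → 8.5% + 1.5% county = 10% → €5.22
Subtotal = €543.88; tax = €50.09; total due = €593.97

€593.97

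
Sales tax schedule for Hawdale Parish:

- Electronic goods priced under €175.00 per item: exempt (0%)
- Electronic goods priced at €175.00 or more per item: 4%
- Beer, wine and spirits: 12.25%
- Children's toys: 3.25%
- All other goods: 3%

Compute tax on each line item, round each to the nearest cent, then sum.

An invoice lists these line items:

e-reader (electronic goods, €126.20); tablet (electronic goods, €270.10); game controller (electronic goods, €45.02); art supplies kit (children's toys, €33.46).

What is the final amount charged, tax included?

€486.67

E-reader €126.20: electronic goods, under €175.00 → 0% → €0.00
Tablet €270.10: electronic goods, €175.00 or more → 4% → €10.80
Game controller €45.02: electronic goods, under €175.00 → 0% → €0.00
Art supplies kit €33.46: children's toys → 3.25% → €1.09
Subtotal = €474.78; tax = €11.89; total due = €486.67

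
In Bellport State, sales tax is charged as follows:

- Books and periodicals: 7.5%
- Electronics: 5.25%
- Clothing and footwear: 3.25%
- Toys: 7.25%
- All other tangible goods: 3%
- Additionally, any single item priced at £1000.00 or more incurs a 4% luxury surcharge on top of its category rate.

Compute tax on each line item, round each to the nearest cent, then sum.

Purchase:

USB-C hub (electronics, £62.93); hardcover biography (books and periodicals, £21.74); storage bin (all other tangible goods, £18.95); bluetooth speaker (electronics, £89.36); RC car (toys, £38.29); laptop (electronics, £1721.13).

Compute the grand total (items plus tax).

USB-C hub £62.93: electronics → 5.25% → £3.30
Hardcover biography £21.74: books and periodicals → 7.5% → £1.63
Storage bin £18.95: all other tangible goods → 3% → £0.57
Bluetooth speaker £89.36: electronics → 5.25% → £4.69
RC car £38.29: toys → 7.25% → £2.78
Laptop £1721.13: electronics → 5.25% + 4% surcharge = 9.25% → £159.20
Subtotal = £1952.40; tax = £172.17; total due = £2124.57

£2124.57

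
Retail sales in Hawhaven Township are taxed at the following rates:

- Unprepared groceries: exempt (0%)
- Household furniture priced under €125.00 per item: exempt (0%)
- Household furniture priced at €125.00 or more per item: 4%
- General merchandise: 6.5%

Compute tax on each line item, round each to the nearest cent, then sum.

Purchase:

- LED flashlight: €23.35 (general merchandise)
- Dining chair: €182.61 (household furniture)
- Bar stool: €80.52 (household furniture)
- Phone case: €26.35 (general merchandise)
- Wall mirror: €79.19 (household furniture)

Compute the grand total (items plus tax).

€402.55

LED flashlight €23.35: general merchandise → 6.5% → €1.52
Dining chair €182.61: household furniture, €125.00 or more → 4% → €7.30
Bar stool €80.52: household furniture, under €125.00 → 0% → €0.00
Phone case €26.35: general merchandise → 6.5% → €1.71
Wall mirror €79.19: household furniture, under €125.00 → 0% → €0.00
Subtotal = €392.02; tax = €10.53; total due = €402.55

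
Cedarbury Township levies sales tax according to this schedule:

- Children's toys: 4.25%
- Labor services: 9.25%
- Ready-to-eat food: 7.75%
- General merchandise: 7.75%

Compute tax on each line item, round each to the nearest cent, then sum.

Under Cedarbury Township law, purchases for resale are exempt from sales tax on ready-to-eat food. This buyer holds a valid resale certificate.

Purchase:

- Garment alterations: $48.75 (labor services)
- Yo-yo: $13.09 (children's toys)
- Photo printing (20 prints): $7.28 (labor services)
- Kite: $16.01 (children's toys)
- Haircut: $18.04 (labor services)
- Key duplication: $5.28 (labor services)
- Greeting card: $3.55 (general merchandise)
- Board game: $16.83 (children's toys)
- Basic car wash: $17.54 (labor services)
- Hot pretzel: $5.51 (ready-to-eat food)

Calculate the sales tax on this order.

Garment alterations $48.75: labor services → 9.25% → $4.51
Yo-yo $13.09: children's toys → 4.25% → $0.56
Photo printing (20 prints) $7.28: labor services → 9.25% → $0.67
Kite $16.01: children's toys → 4.25% → $0.68
Haircut $18.04: labor services → 9.25% → $1.67
Key duplication $5.28: labor services → 9.25% → $0.49
Greeting card $3.55: general merchandise → 7.75% → $0.28
Board game $16.83: children's toys → 4.25% → $0.72
Basic car wash $17.54: labor services → 9.25% → $1.62
Hot pretzel $5.51: ready-to-eat food, buyer-exempt → 0% → $0.00
Total tax = $4.51 + $0.56 + $0.67 + $0.68 + $1.67 + $0.49 + $0.28 + $0.72 + $1.62 = $11.20

$11.20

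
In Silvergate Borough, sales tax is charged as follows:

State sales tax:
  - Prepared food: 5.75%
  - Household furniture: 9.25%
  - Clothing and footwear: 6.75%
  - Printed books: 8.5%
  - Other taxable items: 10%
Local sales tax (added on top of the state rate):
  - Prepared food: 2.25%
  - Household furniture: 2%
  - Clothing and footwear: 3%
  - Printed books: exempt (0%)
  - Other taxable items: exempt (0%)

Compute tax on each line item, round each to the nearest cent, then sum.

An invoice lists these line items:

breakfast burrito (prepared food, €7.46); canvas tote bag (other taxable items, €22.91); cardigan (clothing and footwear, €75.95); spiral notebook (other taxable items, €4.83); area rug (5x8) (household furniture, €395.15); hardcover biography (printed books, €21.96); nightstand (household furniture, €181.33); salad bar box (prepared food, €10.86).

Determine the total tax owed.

Breakfast burrito €7.46: prepared food → 5.75% + 2.25% local = 8% → €0.60
Canvas tote bag €22.91: other taxable items → 10% + 0% local = 10% → €2.29
Cardigan €75.95: clothing and footwear → 6.75% + 3% local = 9.75% → €7.41
Spiral notebook €4.83: other taxable items → 10% + 0% local = 10% → €0.48
Area rug (5x8) €395.15: household furniture → 9.25% + 2% local = 11.25% → €44.45
Hardcover biography €21.96: printed books → 8.5% + 0% local = 8.5% → €1.87
Nightstand €181.33: household furniture → 9.25% + 2% local = 11.25% → €20.40
Salad bar box €10.86: prepared food → 5.75% + 2.25% local = 8% → €0.87
Total tax = €0.60 + €2.29 + €7.41 + €0.48 + €44.45 + €1.87 + €20.40 + €0.87 = €78.37

€78.37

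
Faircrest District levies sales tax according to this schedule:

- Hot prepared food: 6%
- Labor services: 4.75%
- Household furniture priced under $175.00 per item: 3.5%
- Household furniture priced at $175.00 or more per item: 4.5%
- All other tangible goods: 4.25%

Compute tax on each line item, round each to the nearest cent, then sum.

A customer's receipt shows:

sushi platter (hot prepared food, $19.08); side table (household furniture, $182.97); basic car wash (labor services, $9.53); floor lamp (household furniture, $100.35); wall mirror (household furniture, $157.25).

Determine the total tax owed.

Sushi platter $19.08: hot prepared food → 6% → $1.14
Side table $182.97: household furniture, $175.00 or more → 4.5% → $8.23
Basic car wash $9.53: labor services → 4.75% → $0.45
Floor lamp $100.35: household furniture, under $175.00 → 3.5% → $3.51
Wall mirror $157.25: household furniture, under $175.00 → 3.5% → $5.50
Total tax = $1.14 + $8.23 + $0.45 + $3.51 + $5.50 = $18.83

$18.83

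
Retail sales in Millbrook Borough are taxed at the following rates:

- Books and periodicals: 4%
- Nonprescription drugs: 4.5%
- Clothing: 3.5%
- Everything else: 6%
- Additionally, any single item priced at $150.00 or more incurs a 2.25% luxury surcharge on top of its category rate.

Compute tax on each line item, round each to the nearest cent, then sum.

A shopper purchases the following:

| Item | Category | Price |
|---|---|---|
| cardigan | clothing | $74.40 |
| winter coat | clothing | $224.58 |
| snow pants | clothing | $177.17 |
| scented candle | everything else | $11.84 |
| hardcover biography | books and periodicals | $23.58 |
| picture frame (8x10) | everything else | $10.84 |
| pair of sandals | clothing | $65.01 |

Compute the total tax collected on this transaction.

Cardigan $74.40: clothing → 3.5% → $2.60
Winter coat $224.58: clothing → 3.5% + 2.25% surcharge = 5.75% → $12.91
Snow pants $177.17: clothing → 3.5% + 2.25% surcharge = 5.75% → $10.19
Scented candle $11.84: everything else → 6% → $0.71
Hardcover biography $23.58: books and periodicals → 4% → $0.94
Picture frame (8x10) $10.84: everything else → 6% → $0.65
Pair of sandals $65.01: clothing → 3.5% → $2.28
Total tax = $2.60 + $12.91 + $10.19 + $0.71 + $0.94 + $0.65 + $2.28 = $30.28

$30.28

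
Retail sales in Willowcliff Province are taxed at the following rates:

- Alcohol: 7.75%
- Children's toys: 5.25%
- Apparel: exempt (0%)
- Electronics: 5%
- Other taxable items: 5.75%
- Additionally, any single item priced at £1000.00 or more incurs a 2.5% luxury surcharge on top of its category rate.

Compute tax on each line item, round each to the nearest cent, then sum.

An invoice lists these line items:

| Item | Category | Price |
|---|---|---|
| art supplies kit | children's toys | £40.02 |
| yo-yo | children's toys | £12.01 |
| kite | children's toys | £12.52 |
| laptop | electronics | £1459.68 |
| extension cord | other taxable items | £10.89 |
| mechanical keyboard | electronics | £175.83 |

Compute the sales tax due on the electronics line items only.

Laptop £1459.68: electronics → 5% + 2.5% surcharge = 7.5% → £109.48
Mechanical keyboard £175.83: electronics → 5% → £8.79
Tax on electronics = £109.48 + £8.79 = £118.27

£118.27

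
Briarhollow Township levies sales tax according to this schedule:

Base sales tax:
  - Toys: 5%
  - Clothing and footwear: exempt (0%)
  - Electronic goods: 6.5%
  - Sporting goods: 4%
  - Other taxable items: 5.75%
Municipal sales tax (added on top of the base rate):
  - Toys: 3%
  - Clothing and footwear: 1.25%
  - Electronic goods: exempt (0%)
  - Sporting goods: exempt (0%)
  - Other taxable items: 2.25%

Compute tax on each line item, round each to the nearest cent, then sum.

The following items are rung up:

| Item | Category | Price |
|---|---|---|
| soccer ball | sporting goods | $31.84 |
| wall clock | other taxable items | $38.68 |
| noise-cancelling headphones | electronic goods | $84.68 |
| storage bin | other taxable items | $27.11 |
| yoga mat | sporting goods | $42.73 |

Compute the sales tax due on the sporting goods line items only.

Soccer ball $31.84: sporting goods → 4% + 0% municipal = 4% → $1.27
Yoga mat $42.73: sporting goods → 4% + 0% municipal = 4% → $1.71
Tax on sporting goods = $1.27 + $1.71 = $2.98

$2.98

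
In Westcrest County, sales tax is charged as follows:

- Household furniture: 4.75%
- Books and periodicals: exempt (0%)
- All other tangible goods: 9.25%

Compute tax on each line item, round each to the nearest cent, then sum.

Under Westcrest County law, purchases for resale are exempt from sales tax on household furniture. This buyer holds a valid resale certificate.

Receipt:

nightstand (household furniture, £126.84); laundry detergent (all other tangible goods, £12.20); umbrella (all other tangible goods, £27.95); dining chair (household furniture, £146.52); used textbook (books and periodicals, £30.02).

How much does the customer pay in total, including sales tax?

£347.25

Nightstand £126.84: household furniture, buyer-exempt → 0% → £0.00
Laundry detergent £12.20: all other tangible goods → 9.25% → £1.13
Umbrella £27.95: all other tangible goods → 9.25% → £2.59
Dining chair £146.52: household furniture, buyer-exempt → 0% → £0.00
Used textbook £30.02: books and periodicals → 0% → £0.00
Subtotal = £343.53; tax = £3.72; total due = £347.25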